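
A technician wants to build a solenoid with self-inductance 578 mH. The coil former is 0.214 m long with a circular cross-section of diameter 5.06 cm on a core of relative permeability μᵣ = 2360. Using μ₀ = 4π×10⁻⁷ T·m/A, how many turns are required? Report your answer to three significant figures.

N ≈ 144 turns

A = π(d/2)² = π(2.530×10^-2 m)² = 2.011×10^-3 m².
From L = μ₀μᵣN²A/ℓ, N = √(Lℓ / (μ₀μᵣA)).
N = √[(0.578)(0.214) / ((4π×10⁻⁷)(2360)×2.011×10^-3)] = √(2.074×10^4) ≈ 144.0.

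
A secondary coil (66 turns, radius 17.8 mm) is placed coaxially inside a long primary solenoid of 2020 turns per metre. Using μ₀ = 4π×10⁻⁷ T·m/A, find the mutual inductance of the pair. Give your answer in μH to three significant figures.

The outer solenoid produces a uniform field B₁ = μ₀n₁I₁ across the inner coil,
so the flux linkage is N₂Φ = N₂B₁A₂ = μ₀n₁N₂A₂·I₁, giving M = μ₀n₁N₂A₂.
A₂ = πr² = π(1.780×10^-2 m)² = 9.954×10^-4 m².
M = (4π×10⁻⁷)(2020)(66)(9.954×10^-4) = 1.668×10^-4 H.

M ≈ 167 μH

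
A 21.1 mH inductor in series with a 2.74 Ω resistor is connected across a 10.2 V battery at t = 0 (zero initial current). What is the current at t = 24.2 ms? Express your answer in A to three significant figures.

τ = L/R = 2.110×10^-2/2.74 = 7.701×10^-3 s; final current I_∞ = ε/R = 10.2/2.74 = 3.723 A.
I(t) = I_∞(1 − e^(−t/τ)) with t/τ = 3.143.
I = (3.723)(1 − e^(−3.143)) = 3.562 A.

I ≈ 3.56 A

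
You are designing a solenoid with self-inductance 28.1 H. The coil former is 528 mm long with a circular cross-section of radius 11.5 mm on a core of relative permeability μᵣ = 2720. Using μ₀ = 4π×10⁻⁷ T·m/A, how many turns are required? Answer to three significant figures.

A = πr² = π(1.150×10^-2 m)² = 4.1548×10^-4 m².
From L = μ₀μᵣN²A/ℓ, N = √(Lℓ / (μ₀μᵣA)).
N = √[(28.1)(0.528) / ((4π×10⁻⁷)(2720)×4.1548×10^-4)] = √(1.0448×10^7) ≈ 3232.3.

N ≈ 3230 turns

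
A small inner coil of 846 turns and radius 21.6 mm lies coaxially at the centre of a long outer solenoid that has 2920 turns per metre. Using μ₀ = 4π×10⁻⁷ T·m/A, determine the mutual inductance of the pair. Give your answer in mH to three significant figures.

M ≈ 4.55 mH

The outer solenoid produces a uniform field B₁ = μ₀n₁I₁ across the inner coil,
so the flux linkage is N₂Φ = N₂B₁A₂ = μ₀n₁N₂A₂·I₁, giving M = μ₀n₁N₂A₂.
A₂ = πr² = π(2.160×10^-2 m)² = 1.466×10^-3 m².
M = (4π×10⁻⁷)(2920)(846)(1.466×10^-3) = 4.550×10^-3 H.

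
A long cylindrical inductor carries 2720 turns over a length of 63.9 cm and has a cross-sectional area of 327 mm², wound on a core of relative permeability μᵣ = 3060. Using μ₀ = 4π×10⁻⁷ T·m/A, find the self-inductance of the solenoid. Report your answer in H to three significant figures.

A = 327 mm² = 3.270×10^-4 m².
For a long solenoid, L = μ₀μᵣN²A/ℓ.
L = (4π×10⁻⁷)(3060)(2720)²(3.270×10^-4)/(0.639 m) = 14.56 H.

L ≈ 14.6 H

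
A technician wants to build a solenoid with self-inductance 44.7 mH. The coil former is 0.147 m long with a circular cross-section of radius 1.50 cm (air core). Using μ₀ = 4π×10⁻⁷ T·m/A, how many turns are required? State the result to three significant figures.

N ≈ 2720 turns

A = πr² = π(1.500×10^-2 m)² = 7.069×10^-4 m².
From L = μ₀N²A/ℓ, N = √(Lℓ / (μ₀A)).
N = √[(4.470×10^-2)(0.147) / ((4π×10⁻⁷)×7.069×10^-4)] = √(7.397×10^6) ≈ 2719.8.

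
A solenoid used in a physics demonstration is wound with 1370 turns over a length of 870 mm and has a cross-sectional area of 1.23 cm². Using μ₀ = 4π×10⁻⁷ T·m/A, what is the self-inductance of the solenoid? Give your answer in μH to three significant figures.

A = 1.23 cm² = 1.230×10^-4 m².
For a long solenoid, L = μ₀N²A/ℓ.
L = (4π×10⁻⁷)(1370)²(1.230×10^-4)/(0.87 m) = 3.3345×10^-4 H.

L ≈ 333 μH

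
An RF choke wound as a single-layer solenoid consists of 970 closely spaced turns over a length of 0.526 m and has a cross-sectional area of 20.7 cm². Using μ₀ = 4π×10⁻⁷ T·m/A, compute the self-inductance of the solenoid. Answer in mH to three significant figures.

L ≈ 4.65 mH

A = 20.7 cm² = 2.070×10^-3 m².
For a long solenoid, L = μ₀N²A/ℓ.
L = (4π×10⁻⁷)(970)²(2.070×10^-3)/(0.526 m) = 4.653×10^-3 H.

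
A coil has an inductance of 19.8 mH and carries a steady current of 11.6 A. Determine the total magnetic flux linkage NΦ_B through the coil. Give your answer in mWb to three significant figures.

From L = NΦ_B/I, the flux linkage is NΦ_B = LI.
NΦ_B = (1.980×10^-2 H)(11.6 A) = 0.2297 Wb.

NΦ_B ≈ 230 mWb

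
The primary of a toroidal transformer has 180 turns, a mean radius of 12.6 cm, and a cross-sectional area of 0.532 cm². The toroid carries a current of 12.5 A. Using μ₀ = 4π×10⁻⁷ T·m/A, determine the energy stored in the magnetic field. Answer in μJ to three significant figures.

L = μ₀N²A/(2πR) = (4π×10⁻⁷)(180)²(5.320×10^-5)/(2π×0.126) = 2.736×10^-6 H.
U = ½LI² = ½(2.736×10^-6)(12.5)² = 2.138×10^-4 J.

U ≈ 214 μJ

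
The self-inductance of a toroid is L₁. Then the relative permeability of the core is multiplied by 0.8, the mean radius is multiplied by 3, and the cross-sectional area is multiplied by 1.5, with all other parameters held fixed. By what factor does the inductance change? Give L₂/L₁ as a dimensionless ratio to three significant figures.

For a toroid, L ∝ μᵣN²A/R.
L₂/L₁ = (0.8) × (3)^-1 × (1.5) = 0.400.

L₂/L₁ = 0.400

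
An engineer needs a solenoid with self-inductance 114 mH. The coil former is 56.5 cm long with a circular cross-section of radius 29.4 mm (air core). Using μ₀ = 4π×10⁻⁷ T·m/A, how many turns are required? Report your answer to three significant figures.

A = πr² = π(2.940×10^-2 m)² = 2.715×10^-3 m².
From L = μ₀N²A/ℓ, N = √(Lℓ / (μ₀A)).
N = √[(0.114)(0.565) / ((4π×10⁻⁷)×2.715×10^-3)] = √(1.888×10^7) ≈ 4344.6.

N ≈ 4340 turns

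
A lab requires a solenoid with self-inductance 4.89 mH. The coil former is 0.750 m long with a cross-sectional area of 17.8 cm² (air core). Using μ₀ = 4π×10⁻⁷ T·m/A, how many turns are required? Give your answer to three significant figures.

A = 17.8 cm² = 1.780×10^-3 m².
From L = μ₀N²A/ℓ, N = √(Lℓ / (μ₀A)).
N = √[(4.890×10^-3)(0.75) / ((4π×10⁻⁷)×1.780×10^-3)] = √(1.640×10^6) ≈ 1280.5.

N ≈ 1280 turns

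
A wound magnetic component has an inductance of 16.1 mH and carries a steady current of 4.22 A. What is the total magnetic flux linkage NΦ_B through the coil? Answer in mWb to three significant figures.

From L = NΦ_B/I, the flux linkage is NΦ_B = LI.
NΦ_B = (1.610×10^-2 H)(4.22 A) = 6.794×10^-2 Wb.

NΦ_B ≈ 67.9 mWb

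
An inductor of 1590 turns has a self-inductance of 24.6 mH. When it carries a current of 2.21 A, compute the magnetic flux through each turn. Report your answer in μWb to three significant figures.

From L = NΦ_B/I, the flux per turn is Φ_B = LI/N.
Φ_B = (2.460×10^-2 H)(2.21 A)/1590 = 3.419×10^-5 Wb.

Φ_B ≈ 34.2 μWb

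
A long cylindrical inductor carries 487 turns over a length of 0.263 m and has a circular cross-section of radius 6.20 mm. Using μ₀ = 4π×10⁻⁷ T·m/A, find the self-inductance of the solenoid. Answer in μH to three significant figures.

A = πr² = π(6.200×10^-3 m)² = 1.208×10^-4 m².
For a long solenoid, L = μ₀N²A/ℓ.
L = (4π×10⁻⁷)(487)²(1.208×10^-4)/(0.263 m) = 1.369×10^-4 H.

L ≈ 137 μH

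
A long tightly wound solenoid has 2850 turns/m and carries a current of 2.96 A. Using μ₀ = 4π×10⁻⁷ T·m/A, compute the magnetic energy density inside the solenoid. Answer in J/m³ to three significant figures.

u ≈ 44.7 J/m³

B = μ₀nI = (4π×10⁻⁷)(2.850×10^3)(2.96) = 1.060×10^-2 T.
u = B²/(2μ₀) = (1.060×10^-2)²/(2×4π×10⁻⁷) = 44.71 J/m³.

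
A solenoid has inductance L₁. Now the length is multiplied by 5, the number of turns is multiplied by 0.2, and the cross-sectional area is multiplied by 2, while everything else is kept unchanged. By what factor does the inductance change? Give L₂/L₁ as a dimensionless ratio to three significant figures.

L₂/L₁ = 0.0160

For a solenoid, L ∝ μᵣN²A/ℓ.
L₂/L₁ = (5)^-1 × (0.2)^2 × (2) = 0.0160.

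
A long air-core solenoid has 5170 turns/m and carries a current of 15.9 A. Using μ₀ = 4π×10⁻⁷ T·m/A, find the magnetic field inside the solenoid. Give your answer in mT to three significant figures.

Inside a long solenoid, B = μ₀nI.
B = (4π×10⁻⁷)(5.170×10^3 m⁻¹)(15.9 A) = 0.1033 T.

B ≈ 103 mT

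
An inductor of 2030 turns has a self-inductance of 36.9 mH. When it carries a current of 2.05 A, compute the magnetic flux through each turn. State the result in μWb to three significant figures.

Φ_B ≈ 37.3 μWb

From L = NΦ_B/I, the flux per turn is Φ_B = LI/N.
Φ_B = (3.690×10^-2 H)(2.05 A)/2030 = 3.726×10^-5 Wb.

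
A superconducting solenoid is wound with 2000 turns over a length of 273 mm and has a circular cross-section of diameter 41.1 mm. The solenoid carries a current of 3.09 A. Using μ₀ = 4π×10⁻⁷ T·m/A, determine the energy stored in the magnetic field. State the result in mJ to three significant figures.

U ≈ 117 mJ

A = π(d/2)² = π(2.055×10^-2 m)² = 1.327×10^-3 m².
L = μ₀N²A/ℓ = (4π×10⁻⁷)(2000)²(1.327×10^-3)/(0.273) = 2.443×10^-2 H.
U = ½LI² = ½(2.443×10^-2)(3.09)² = 0.1166 J.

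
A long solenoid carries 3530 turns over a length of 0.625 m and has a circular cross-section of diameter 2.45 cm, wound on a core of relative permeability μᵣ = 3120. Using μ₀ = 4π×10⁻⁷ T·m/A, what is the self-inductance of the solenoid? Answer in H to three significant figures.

A = π(d/2)² = π(1.225×10^-2 m)² = 4.714×10^-4 m².
For a long solenoid, L = μ₀μᵣN²A/ℓ.
L = (4π×10⁻⁷)(3120)(3530)²(4.714×10^-4)/(0.625 m) = 36.85 H.

L ≈ 36.9 H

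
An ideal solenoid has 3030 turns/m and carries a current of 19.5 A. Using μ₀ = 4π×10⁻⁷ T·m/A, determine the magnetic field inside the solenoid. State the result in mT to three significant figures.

Inside a long solenoid, B = μ₀nI.
B = (4π×10⁻⁷)(3.030×10^3 m⁻¹)(19.5 A) = 7.4248×10^-2 T.

B ≈ 74.2 mT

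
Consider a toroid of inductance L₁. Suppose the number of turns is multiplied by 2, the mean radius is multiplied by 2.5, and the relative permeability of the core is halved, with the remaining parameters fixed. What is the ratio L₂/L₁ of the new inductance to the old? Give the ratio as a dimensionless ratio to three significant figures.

For a toroid, L ∝ μᵣN²A/R.
L₂/L₁ = (2)^2 × (2.5)^-1 × (0.5) = 0.800.

L₂/L₁ = 0.800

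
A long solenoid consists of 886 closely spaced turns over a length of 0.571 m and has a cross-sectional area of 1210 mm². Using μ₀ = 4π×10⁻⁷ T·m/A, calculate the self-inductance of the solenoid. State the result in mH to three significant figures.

L ≈ 2.09 mH

A = 1210 mm² = 1.210×10^-3 m².
For a long solenoid, L = μ₀N²A/ℓ.
L = (4π×10⁻⁷)(886)²(1.210×10^-3)/(0.571 m) = 2.090×10^-3 H.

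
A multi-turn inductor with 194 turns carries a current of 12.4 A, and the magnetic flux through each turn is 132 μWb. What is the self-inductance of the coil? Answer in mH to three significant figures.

L ≈ 2.07 mH

Self-inductance is defined by L = NΦ_B/I (flux linkage over current).
L = (194)(1.320×10^-4 Wb)/(12.4 A) = 2.065×10^-3 H.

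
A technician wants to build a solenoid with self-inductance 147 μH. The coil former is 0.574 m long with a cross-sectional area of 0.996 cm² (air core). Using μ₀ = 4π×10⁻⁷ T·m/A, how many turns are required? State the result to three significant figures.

A = 0.996 cm² = 9.960×10^-5 m².
From L = μ₀N²A/ℓ, N = √(Lℓ / (μ₀A)).
N = √[(1.470×10^-4)(0.574) / ((4π×10⁻⁷)×9.960×10^-5)] = √(6.742×10^5) ≈ 821.1.

N ≈ 821 turns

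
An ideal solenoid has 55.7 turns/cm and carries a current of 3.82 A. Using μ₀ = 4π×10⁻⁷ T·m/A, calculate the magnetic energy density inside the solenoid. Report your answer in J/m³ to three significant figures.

B = μ₀nI = (4π×10⁻⁷)(5.570×10^3)(3.82) = 2.674×10^-2 T.
u = B²/(2μ₀) = (2.674×10^-2)²/(2×4π×10⁻⁷) = 284.46 J/m³.

u ≈ 284 J/m³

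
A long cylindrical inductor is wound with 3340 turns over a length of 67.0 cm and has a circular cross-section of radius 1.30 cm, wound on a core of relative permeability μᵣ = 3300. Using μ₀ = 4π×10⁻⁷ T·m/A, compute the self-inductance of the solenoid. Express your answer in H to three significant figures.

A = πr² = π(1.300×10^-2 m)² = 5.309×10^-4 m².
For a long solenoid, L = μ₀μᵣN²A/ℓ.
L = (4π×10⁻⁷)(3300)(3340)²(5.309×10^-4)/(0.67 m) = 36.66 H.

L ≈ 36.7 H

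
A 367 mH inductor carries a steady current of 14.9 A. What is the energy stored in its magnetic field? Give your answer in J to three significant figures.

U ≈ 40.7 J

Stored magnetic energy: U = ½LI².
U = ½(0.367 H)(14.9 A)² = 40.74 J.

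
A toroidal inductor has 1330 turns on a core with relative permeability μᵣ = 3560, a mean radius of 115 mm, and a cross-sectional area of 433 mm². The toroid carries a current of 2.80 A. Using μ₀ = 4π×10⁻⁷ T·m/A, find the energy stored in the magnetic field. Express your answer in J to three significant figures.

U ≈ 18.6 J

L = μ₀μᵣN²A/(2πR) = (4π×10⁻⁷)(3560)(1330)²(4.330×10^-4)/(2π×0.115) = 4.742 H.
U = ½LI² = ½(4.742)(2.80)² = 18.59 J.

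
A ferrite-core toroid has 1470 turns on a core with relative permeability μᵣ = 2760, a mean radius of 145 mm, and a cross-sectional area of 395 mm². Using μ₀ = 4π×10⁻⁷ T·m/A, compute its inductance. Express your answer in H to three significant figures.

For a thin toroid, L = μ₀μᵣN²A/(2πR).
L = (4π×10⁻⁷)(2760)(1470)²(3.950×10^-4) / (2π×0.145 m) = 3.249 H.

L ≈ 3.25 H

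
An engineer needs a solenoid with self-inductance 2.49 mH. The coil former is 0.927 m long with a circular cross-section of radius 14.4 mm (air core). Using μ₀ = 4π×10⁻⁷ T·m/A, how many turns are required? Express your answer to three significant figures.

N ≈ 1680 turns

A = πr² = π(1.440×10^-2 m)² = 6.514×10^-4 m².
From L = μ₀N²A/ℓ, N = √(Lℓ / (μ₀A)).
N = √[(2.490×10^-3)(0.927) / ((4π×10⁻⁷)×6.514×10^-4)] = √(2.820×10^6) ≈ 1679.2.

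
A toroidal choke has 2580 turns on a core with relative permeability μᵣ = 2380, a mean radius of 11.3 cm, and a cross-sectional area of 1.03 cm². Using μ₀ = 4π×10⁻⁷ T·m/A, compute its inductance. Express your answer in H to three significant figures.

L ≈ 2.89 H

For a thin toroid, L = μ₀μᵣN²A/(2πR).
L = (4π×10⁻⁷)(2380)(2580)²(1.030×10^-4) / (2π×0.113 m) = 2.888 H.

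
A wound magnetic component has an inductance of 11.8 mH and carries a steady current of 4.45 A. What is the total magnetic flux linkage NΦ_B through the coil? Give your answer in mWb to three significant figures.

NΦ_B ≈ 52.5 mWb

From L = NΦ_B/I, the flux linkage is NΦ_B = LI.
NΦ_B = (1.180×10^-2 H)(4.45 A) = 5.251×10^-2 Wb.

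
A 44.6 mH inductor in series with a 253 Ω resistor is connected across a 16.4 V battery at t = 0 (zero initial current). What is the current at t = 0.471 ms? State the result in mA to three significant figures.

τ = L/R = 4.460×10^-2/253 = 1.763×10^-4 s; final current I_∞ = ε/R = 16.4/253 = 6.482×10^-2 A.
I(t) = I_∞(1 − e^(−t/τ)) with t/τ = 2.672.
I = (6.482×10^-2)(1 − e^(−2.672)) = 6.034×10^-2 A.

I ≈ 60.3 mA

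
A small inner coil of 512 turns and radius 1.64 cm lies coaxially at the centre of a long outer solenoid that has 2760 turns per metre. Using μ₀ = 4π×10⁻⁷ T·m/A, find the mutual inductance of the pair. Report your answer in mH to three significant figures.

M ≈ 1.50 mH

The outer solenoid produces a uniform field B₁ = μ₀n₁I₁ across the inner coil,
so the flux linkage is N₂Φ = N₂B₁A₂ = μ₀n₁N₂A₂·I₁, giving M = μ₀n₁N₂A₂.
A₂ = πr² = π(1.640×10^-2 m)² = 8.450×10^-4 m².
M = (4π×10⁻⁷)(2760)(512)(8.450×10^-4) = 1.500×10^-3 H.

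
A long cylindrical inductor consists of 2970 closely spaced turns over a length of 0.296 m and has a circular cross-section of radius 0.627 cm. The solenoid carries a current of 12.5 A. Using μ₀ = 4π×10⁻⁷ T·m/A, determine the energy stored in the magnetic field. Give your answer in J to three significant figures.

U ≈ 0.361 J

A = πr² = π(6.270×10^-3 m)² = 1.235×10^-4 m².
L = μ₀N²A/ℓ = (4π×10⁻⁷)(2970)²(1.235×10^-4)/(0.296) = 4.625×10^-3 H.
U = ½LI² = ½(4.625×10^-3)(12.5)² = 0.3613 J.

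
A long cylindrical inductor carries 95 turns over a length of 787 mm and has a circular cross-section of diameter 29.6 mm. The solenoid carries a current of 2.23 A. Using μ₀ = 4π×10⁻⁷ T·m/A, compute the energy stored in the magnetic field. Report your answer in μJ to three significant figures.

A = π(d/2)² = π(1.480×10^-2 m)² = 6.881×10^-4 m².
L = μ₀N²A/ℓ = (4π×10⁻⁷)(95)²(6.881×10^-4)/(0.787) = 9.916×10^-6 H.
U = ½LI² = ½(9.916×10^-6)(2.23)² = 2.466×10^-5 J.

U ≈ 24.7 μJ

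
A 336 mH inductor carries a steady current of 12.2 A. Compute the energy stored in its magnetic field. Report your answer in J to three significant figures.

Stored magnetic energy: U = ½LI².
U = ½(0.336 H)(12.2 A)² = 25.01 J.

U ≈ 25.0 J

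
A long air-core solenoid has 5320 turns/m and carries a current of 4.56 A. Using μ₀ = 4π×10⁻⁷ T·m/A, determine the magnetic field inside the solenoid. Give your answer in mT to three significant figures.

Inside a long solenoid, B = μ₀nI.
B = (4π×10⁻⁷)(5.320×10^3 m⁻¹)(4.56 A) = 3.049×10^-2 T.

B ≈ 30.5 mT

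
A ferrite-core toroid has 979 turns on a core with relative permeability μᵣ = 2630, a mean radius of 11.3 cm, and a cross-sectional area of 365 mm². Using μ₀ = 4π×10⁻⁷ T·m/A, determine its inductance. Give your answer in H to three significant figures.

For a thin toroid, L = μ₀μᵣN²A/(2πR).
L = (4π×10⁻⁷)(2630)(979)²(3.650×10^-4) / (2π×0.113 m) = 1.628 H.

L ≈ 1.63 H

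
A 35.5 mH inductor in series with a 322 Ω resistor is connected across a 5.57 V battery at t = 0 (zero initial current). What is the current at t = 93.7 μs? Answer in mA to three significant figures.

I ≈ 9.90 mA

τ = L/R = 3.550×10^-2/322 = 1.102×10^-4 s; final current I_∞ = ε/R = 5.57/322 = 1.730×10^-2 A.
I(t) = I_∞(1 − e^(−t/τ)) with t/τ = 0.850.
I = (1.730×10^-2)(1 − e^(−0.850)) = 9.904×10^-3 A.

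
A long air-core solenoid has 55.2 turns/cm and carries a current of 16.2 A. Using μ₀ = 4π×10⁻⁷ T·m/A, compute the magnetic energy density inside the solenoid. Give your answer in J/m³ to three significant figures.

B = μ₀nI = (4π×10⁻⁷)(5.520×10^3)(16.2) = 0.1124 T.
u = B²/(2μ₀) = (0.1124)²/(2×4π×10⁻⁷) = 5.024×10^3 J/m³.

u ≈ 5020 J/m³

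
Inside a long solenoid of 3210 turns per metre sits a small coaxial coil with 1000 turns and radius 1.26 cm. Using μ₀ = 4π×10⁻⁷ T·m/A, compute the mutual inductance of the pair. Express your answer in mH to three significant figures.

M ≈ 2.01 mH

The outer solenoid produces a uniform field B₁ = μ₀n₁I₁ across the inner coil,
so the flux linkage is N₂Φ = N₂B₁A₂ = μ₀n₁N₂A₂·I₁, giving M = μ₀n₁N₂A₂.
A₂ = πr² = π(1.260×10^-2 m)² = 4.988×10^-4 m².
M = (4π×10⁻⁷)(3210)(1000)(4.988×10^-4) = 2.012×10^-3 H.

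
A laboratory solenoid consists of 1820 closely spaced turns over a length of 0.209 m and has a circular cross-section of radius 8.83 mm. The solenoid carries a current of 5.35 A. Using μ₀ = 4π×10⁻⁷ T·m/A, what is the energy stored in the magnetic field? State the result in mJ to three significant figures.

A = πr² = π(8.830×10^-3 m)² = 2.449×10^-4 m².
L = μ₀N²A/ℓ = (4π×10⁻⁷)(1820)²(2.449×10^-4)/(0.209) = 4.878×10^-3 H.
U = ½LI² = ½(4.878×10^-3)(5.35)² = 6.982×10^-2 J.

U ≈ 69.8 mJ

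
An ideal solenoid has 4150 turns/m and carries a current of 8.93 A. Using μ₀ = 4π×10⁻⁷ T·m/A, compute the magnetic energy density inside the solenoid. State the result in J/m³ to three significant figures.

u ≈ 863 J/m³

B = μ₀nI = (4π×10⁻⁷)(4.150×10^3)(8.93) = 4.657×10^-2 T.
u = B²/(2μ₀) = (4.657×10^-2)²/(2×4π×10⁻⁷) = 862.9 J/m³.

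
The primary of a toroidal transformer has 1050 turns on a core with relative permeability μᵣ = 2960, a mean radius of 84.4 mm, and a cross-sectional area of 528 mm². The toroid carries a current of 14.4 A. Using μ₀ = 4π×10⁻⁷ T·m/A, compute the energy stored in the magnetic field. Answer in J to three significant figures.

L = μ₀μᵣN²A/(2πR) = (4π×10⁻⁷)(2960)(1050)²(5.280×10^-4)/(2π×8.440×10^-2) = 4.083 H.
U = ½LI² = ½(4.083)(14.4)² = 423.3 J.

U ≈ 423 J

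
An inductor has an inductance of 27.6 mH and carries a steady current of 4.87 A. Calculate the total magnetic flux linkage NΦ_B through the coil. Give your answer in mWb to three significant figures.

From L = NΦ_B/I, the flux linkage is NΦ_B = LI.
NΦ_B = (2.760×10^-2 H)(4.87 A) = 0.1344 Wb.

NΦ_B ≈ 134 mWb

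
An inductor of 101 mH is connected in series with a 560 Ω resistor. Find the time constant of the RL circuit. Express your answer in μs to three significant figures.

τ ≈ 180 μs

τ = L/R = (0.101 H)/(560 Ω) = 1.804×10^-4 s.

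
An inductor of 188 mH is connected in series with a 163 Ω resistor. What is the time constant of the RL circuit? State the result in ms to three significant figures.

τ ≈ 1.15 ms

τ = L/R = (0.188 H)/(163 Ω) = 1.153×10^-3 s.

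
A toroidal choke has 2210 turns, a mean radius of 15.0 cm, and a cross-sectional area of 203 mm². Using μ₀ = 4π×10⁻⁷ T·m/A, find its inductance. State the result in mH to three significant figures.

For a thin toroid, L = μ₀N²A/(2πR).
L = (4π×10⁻⁷)(2210)²(2.030×10^-4) / (2π×0.15 m) = 1.322×10^-3 H.

L ≈ 1.32 mH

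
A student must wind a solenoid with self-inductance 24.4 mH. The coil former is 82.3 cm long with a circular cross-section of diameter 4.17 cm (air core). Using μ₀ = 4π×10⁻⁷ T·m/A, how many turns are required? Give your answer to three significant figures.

A = π(d/2)² = π(2.085×10^-2 m)² = 1.366×10^-3 m².
From L = μ₀N²A/ℓ, N = √(Lℓ / (μ₀A)).
N = √[(2.440×10^-2)(0.823) / ((4π×10⁻⁷)×1.366×10^-3)] = √(1.170×10^7) ≈ 3420.7.

N ≈ 3420 turns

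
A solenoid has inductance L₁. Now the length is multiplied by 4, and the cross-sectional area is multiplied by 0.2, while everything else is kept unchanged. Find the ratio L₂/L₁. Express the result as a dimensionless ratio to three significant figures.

For a solenoid, L ∝ μᵣN²A/ℓ.
L₂/L₁ = (4)^-1 × (0.2) = 0.0500.

L₂/L₁ = 0.0500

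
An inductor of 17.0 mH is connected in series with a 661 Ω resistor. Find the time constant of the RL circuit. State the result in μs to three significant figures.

τ = L/R = (1.700×10^-2 H)/(661 Ω) = 2.572×10^-5 s.

τ ≈ 25.7 μs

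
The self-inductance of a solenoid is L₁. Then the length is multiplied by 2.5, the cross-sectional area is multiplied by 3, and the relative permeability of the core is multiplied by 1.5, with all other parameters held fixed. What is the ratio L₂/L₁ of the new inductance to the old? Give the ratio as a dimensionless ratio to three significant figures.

L₂/L₁ = 1.80

For a solenoid, L ∝ μᵣN²A/ℓ.
L₂/L₁ = (2.5)^-1 × (3) × (1.5) = 1.80.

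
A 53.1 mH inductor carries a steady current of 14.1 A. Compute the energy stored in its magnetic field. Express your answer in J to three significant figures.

U ≈ 5.28 J

Stored magnetic energy: U = ½LI².
U = ½(5.310×10^-2 H)(14.1 A)² = 5.278 J.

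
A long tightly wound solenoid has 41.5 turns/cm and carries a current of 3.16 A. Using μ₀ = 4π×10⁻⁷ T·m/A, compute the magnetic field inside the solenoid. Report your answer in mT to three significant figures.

B ≈ 16.5 mT

Inside a long solenoid, B = μ₀nI.
B = (4π×10⁻⁷)(4.150×10^3 m⁻¹)(3.16 A) = 1.648×10^-2 T.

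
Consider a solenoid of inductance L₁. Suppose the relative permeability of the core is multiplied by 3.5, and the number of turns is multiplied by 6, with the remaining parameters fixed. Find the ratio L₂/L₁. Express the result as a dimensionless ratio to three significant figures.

L₂/L₁ = 126

For a solenoid, L ∝ μᵣN²A/ℓ.
L₂/L₁ = (3.5) × (6)^2 = 126.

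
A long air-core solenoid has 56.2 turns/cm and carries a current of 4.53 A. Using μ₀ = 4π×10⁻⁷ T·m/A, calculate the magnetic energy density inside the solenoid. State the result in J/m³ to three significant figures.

u ≈ 407 J/m³

B = μ₀nI = (4π×10⁻⁷)(5.620×10^3)(4.53) = 3.199×10^-2 T.
u = B²/(2μ₀) = (3.199×10^-2)²/(2×4π×10⁻⁷) = 407.2 J/m³.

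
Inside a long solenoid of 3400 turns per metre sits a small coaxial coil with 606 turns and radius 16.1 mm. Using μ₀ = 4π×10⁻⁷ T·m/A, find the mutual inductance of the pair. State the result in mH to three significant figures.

M ≈ 2.11 mH

The outer solenoid produces a uniform field B₁ = μ₀n₁I₁ across the inner coil,
so the flux linkage is N₂Φ = N₂B₁A₂ = μ₀n₁N₂A₂·I₁, giving M = μ₀n₁N₂A₂.
A₂ = πr² = π(1.610×10^-2 m)² = 8.143×10^-4 m².
M = (4π×10⁻⁷)(3400)(606)(8.143×10^-4) = 2.108×10^-3 H.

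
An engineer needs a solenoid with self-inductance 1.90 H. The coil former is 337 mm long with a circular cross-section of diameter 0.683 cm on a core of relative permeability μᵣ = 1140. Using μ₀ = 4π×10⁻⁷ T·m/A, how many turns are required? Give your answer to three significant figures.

N ≈ 3490 turns

A = π(d/2)² = π(3.415×10^-3 m)² = 3.664×10^-5 m².
From L = μ₀μᵣN²A/ℓ, N = √(Lℓ / (μ₀μᵣA)).
N = √[(1.9)(0.337) / ((4π×10⁻⁷)(1140)×3.664×10^-5)] = √(1.220×10^7) ≈ 3492.8.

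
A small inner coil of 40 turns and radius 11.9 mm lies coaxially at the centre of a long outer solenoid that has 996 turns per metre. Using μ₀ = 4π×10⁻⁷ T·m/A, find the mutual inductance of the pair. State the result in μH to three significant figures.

M ≈ 22.3 μH

The outer solenoid produces a uniform field B₁ = μ₀n₁I₁ across the inner coil,
so the flux linkage is N₂Φ = N₂B₁A₂ = μ₀n₁N₂A₂·I₁, giving M = μ₀n₁N₂A₂.
A₂ = πr² = π(1.190×10^-2 m)² = 4.449×10^-4 m².
M = (4π×10⁻⁷)(996)(40)(4.449×10^-4) = 2.227×10^-5 H.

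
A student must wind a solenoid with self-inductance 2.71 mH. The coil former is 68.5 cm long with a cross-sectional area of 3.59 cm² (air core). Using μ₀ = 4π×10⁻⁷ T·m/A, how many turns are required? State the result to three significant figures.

N ≈ 2030 turns

A = 3.59 cm² = 3.590×10^-4 m².
From L = μ₀N²A/ℓ, N = √(Lℓ / (μ₀A)).
N = √[(2.710×10^-3)(0.685) / ((4π×10⁻⁷)×3.590×10^-4)] = √(4.1149×10^6) ≈ 2028.5.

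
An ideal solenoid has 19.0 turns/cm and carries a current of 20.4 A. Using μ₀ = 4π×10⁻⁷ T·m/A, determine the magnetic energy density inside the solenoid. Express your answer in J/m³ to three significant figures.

u ≈ 944 J/m³

B = μ₀nI = (4π×10⁻⁷)(1.900×10^3)(20.4) = 4.871×10^-2 T.
u = B²/(2μ₀) = (4.871×10^-2)²/(2×4π×10⁻⁷) = 943.9 J/m³.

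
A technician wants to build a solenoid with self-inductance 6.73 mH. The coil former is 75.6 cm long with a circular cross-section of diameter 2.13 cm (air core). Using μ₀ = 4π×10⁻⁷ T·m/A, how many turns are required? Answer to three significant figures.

A = π(d/2)² = π(1.065×10^-2 m)² = 3.563×10^-4 m².
From L = μ₀N²A/ℓ, N = √(Lℓ / (μ₀A)).
N = √[(6.730×10^-3)(0.756) / ((4π×10⁻⁷)×3.563×10^-4)] = √(1.136×10^7) ≈ 3370.8.

N ≈ 3370 turns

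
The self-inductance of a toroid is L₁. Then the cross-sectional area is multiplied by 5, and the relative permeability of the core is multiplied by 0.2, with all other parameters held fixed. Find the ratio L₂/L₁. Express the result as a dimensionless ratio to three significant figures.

For a toroid, L ∝ μᵣN²A/R.
L₂/L₁ = (5) × (0.2) = 1.00.

L₂/L₁ = 1.00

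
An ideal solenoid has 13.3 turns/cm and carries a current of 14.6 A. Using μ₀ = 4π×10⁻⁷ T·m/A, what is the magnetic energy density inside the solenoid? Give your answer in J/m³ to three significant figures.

u ≈ 237 J/m³

B = μ₀nI = (4π×10⁻⁷)(1.330×10^3)(14.6) = 2.440×10^-2 T.
u = B²/(2μ₀) = (2.440×10^-2)²/(2×4π×10⁻⁷) = 236.9 J/m³.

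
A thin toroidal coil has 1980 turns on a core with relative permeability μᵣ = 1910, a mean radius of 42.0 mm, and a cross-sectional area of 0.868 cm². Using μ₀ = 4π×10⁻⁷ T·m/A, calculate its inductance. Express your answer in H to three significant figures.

For a thin toroid, L = μ₀μᵣN²A/(2πR).
L = (4π×10⁻⁷)(1910)(1980)²(8.680×10^-5) / (2π×4.200×10^-2 m) = 3.095 H.

L ≈ 3.10 H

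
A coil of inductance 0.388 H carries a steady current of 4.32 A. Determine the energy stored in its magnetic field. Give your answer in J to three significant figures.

Stored magnetic energy: U = ½LI².
U = ½(0.388 H)(4.32 A)² = 3.621 J.

U ≈ 3.62 J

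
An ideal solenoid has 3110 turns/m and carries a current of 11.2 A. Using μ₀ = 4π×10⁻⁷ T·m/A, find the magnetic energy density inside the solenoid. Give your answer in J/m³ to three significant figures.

u ≈ 762 J/m³

B = μ₀nI = (4π×10⁻⁷)(3.110×10^3)(11.2) = 4.377×10^-2 T.
u = B²/(2μ₀) = (4.377×10^-2)²/(2×4π×10⁻⁷) = 762.3 J/m³.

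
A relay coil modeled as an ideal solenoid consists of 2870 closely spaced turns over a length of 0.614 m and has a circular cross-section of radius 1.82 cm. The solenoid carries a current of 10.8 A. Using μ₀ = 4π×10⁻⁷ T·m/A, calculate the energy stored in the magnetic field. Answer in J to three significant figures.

A = πr² = π(1.820×10^-2 m)² = 1.041×10^-3 m².
L = μ₀N²A/ℓ = (4π×10⁻⁷)(2870)²(1.041×10^-3)/(0.614) = 1.754×10^-2 H.
U = ½LI² = ½(1.754×10^-2)(10.8)² = 1.023 J.

U ≈ 1.02 J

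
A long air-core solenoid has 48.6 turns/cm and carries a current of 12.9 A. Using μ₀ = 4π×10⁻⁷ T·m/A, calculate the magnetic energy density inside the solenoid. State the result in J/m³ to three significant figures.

B = μ₀nI = (4π×10⁻⁷)(4.860×10^3)(12.9) = 7.878×10^-2 T.
u = B²/(2μ₀) = (7.878×10^-2)²/(2×4π×10⁻⁷) = 2.470×10^3 J/m³.

u ≈ 2470 J/m³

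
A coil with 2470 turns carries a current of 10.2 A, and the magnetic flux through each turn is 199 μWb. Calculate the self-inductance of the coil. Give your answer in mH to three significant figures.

L ≈ 48.2 mH

Self-inductance is defined by L = NΦ_B/I (flux linkage over current).
L = (2470)(1.990×10^-4 Wb)/(10.2 A) = 4.819×10^-2 H.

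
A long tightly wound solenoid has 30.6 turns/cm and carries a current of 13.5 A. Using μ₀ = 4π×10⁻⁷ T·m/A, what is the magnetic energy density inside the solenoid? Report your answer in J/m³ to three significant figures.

u ≈ 1070 J/m³

B = μ₀nI = (4π×10⁻⁷)(3.060×10^3)(13.5) = 5.191×10^-2 T.
u = B²/(2μ₀) = (5.191×10^-2)²/(2×4π×10⁻⁷) = 1.072×10^3 J/m³.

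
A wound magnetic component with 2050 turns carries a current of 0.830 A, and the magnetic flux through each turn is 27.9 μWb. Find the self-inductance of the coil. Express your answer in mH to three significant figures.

L ≈ 68.9 mH

Self-inductance is defined by L = NΦ_B/I (flux linkage over current).
L = (2050)(2.790×10^-5 Wb)/(0.830 A) = 6.891×10^-2 H.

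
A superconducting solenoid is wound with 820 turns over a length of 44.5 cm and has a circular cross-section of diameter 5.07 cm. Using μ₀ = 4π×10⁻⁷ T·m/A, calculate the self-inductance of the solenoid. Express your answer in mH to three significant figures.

A = π(d/2)² = π(2.535×10^-2 m)² = 2.019×10^-3 m².
For a long solenoid, L = μ₀N²A/ℓ.
L = (4π×10⁻⁷)(820)²(2.019×10^-3)/(0.445 m) = 3.833×10^-3 H.

L ≈ 3.83 mH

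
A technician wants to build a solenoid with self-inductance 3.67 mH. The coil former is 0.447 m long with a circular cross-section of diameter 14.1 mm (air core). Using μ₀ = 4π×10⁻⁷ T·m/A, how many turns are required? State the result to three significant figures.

N ≈ 2890 turns

A = π(d/2)² = π(7.050×10^-3 m)² = 1.561×10^-4 m².
From L = μ₀N²A/ℓ, N = √(Lℓ / (μ₀A)).
N = √[(3.670×10^-3)(0.447) / ((4π×10⁻⁷)×1.561×10^-4)] = √(8.361×10^6) ≈ 2891.5.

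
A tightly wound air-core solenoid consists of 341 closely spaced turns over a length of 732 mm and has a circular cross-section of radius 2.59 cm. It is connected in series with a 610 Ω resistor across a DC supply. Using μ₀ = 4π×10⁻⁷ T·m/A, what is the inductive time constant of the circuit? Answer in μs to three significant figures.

A = πr² = π(2.590×10^-2 m)² = 2.107×10^-3 m².
L = μ₀N²A/ℓ = (4π×10⁻⁷)(341)²(2.107×10^-3)/(0.732) = 4.207×10^-4 H.
τ = L/R = (4.207×10^-4)/(610) = 6.896×10^-7 s.

τ ≈ 0.690 μs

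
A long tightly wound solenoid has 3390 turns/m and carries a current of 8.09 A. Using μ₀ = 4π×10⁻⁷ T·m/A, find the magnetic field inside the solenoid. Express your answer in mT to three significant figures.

Inside a long solenoid, B = μ₀nI.
B = (4π×10⁻⁷)(3.390×10^3 m⁻¹)(8.09 A) = 3.446×10^-2 T.

B ≈ 34.5 mT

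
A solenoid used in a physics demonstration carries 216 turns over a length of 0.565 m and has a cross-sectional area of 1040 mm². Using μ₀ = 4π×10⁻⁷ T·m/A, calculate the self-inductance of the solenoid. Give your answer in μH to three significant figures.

L ≈ 108 μH

A = 1040 mm² = 1.040×10^-3 m².
For a long solenoid, L = μ₀N²A/ℓ.
L = (4π×10⁻⁷)(216)²(1.040×10^-3)/(0.565 m) = 1.079×10^-4 H.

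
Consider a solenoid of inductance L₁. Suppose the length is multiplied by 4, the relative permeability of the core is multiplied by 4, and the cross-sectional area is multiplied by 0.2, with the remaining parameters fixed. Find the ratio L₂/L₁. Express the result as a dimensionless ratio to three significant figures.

L₂/L₁ = 0.200

For a solenoid, L ∝ μᵣN²A/ℓ.
L₂/L₁ = (4)^-1 × (4) × (0.2) = 0.200.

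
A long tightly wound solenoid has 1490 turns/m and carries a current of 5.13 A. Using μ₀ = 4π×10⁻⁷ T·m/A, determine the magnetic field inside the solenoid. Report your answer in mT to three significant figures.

B ≈ 9.61 mT

Inside a long solenoid, B = μ₀nI.
B = (4π×10⁻⁷)(1.490×10^3 m⁻¹)(5.13 A) = 9.605×10^-3 T.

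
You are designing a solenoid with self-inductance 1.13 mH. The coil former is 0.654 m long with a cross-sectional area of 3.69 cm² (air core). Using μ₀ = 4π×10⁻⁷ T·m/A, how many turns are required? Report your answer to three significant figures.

A = 3.69 cm² = 3.690×10^-4 m².
From L = μ₀N²A/ℓ, N = √(Lℓ / (μ₀A)).
N = √[(1.130×10^-3)(0.654) / ((4π×10⁻⁷)×3.690×10^-4)] = √(1.594×10^6) ≈ 1262.4.

N ≈ 1260 turns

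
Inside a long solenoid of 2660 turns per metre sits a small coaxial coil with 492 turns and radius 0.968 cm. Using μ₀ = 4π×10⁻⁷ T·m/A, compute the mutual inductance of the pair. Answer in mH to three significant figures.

M ≈ 0.484 mH

The outer solenoid produces a uniform field B₁ = μ₀n₁I₁ across the inner coil,
so the flux linkage is N₂Φ = N₂B₁A₂ = μ₀n₁N₂A₂·I₁, giving M = μ₀n₁N₂A₂.
A₂ = πr² = π(9.680×10^-3 m)² = 2.944×10^-4 m².
M = (4π×10⁻⁷)(2660)(492)(2.944×10^-4) = 4.841×10^-4 H.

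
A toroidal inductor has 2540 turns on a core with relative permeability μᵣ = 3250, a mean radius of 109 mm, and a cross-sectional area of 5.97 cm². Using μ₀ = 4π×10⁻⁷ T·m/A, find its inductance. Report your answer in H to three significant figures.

L ≈ 23.0 H

For a thin toroid, L = μ₀μᵣN²A/(2πR).
L = (4π×10⁻⁷)(3250)(2540)²(5.970×10^-4) / (2π×0.109 m) = 22.97 H.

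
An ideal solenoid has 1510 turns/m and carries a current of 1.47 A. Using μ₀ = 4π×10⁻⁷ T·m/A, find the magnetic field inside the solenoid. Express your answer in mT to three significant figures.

B ≈ 2.79 mT

Inside a long solenoid, B = μ₀nI.
B = (4π×10⁻⁷)(1.510×10^3 m⁻¹)(1.47 A) = 2.789×10^-3 T.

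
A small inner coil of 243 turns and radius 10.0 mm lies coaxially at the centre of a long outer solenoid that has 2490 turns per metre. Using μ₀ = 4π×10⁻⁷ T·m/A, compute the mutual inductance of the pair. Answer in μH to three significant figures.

M ≈ 239 μH

The outer solenoid produces a uniform field B₁ = μ₀n₁I₁ across the inner coil,
so the flux linkage is N₂Φ = N₂B₁A₂ = μ₀n₁N₂A₂·I₁, giving M = μ₀n₁N₂A₂.
A₂ = πr² = π(1.000×10^-2 m)² = 3.142×10^-4 m².
M = (4π×10⁻⁷)(2490)(243)(3.142×10^-4) = 2.389×10^-4 H.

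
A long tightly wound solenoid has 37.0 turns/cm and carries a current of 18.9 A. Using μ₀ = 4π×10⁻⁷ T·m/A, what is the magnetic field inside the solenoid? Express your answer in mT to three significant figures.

Inside a long solenoid, B = μ₀nI.
B = (4π×10⁻⁷)(3.700×10^3 m⁻¹)(18.9 A) = 8.788×10^-2 T.

B ≈ 87.9 mT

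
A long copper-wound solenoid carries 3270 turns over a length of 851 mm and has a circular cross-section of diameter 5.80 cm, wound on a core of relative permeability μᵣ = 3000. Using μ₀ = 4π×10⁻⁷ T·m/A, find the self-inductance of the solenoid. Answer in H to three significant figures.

L ≈ 125 H

A = π(d/2)² = π(2.900×10^-2 m)² = 2.642×10^-3 m².
For a long solenoid, L = μ₀μᵣN²A/ℓ.
L = (4π×10⁻⁷)(3000)(3270)²(2.642×10^-3)/(0.851 m) = 125.2 H.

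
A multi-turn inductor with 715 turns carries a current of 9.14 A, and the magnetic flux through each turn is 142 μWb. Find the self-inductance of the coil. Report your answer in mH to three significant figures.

Self-inductance is defined by L = NΦ_B/I (flux linkage over current).
L = (715)(1.420×10^-4 Wb)/(9.14 A) = 1.111×10^-2 H.

L ≈ 11.1 mH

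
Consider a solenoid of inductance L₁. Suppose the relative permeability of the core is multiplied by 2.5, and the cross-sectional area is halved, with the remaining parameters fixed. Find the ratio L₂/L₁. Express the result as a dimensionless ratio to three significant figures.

For a solenoid, L ∝ μᵣN²A/ℓ.
L₂/L₁ = (2.5) × (0.5) = 1.25.

L₂/L₁ = 1.25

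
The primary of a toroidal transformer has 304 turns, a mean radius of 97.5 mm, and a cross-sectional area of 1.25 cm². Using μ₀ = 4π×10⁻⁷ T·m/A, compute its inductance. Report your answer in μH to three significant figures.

L ≈ 23.7 μH

For a thin toroid, L = μ₀N²A/(2πR).
L = (4π×10⁻⁷)(304)²(1.250×10^-4) / (2π×9.750×10^-2 m) = 2.370×10^-5 H.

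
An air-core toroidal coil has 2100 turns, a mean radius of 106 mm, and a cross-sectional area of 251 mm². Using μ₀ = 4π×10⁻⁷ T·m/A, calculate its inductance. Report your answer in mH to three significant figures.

L ≈ 2.09 mH

For a thin toroid, L = μ₀N²A/(2πR).
L = (4π×10⁻⁷)(2100)²(2.510×10^-4) / (2π×0.106 m) = 2.089×10^-3 H.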